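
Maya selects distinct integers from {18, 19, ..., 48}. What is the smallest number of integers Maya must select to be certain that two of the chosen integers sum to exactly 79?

23

A set avoiding the sum 79 can contain at most one of each pair {x, 79−x}, plus the 13 elements whose complement lies outside the range.
The integers 18, …, 39 (22 of them) are such a set: any two sum to at least 18+19 = 37 and at most 38+39 = 77 < 79.
By the pigeonhole principle, any 23rd integer completes one of the 9 pairs, so 23 choices force a sum of 79.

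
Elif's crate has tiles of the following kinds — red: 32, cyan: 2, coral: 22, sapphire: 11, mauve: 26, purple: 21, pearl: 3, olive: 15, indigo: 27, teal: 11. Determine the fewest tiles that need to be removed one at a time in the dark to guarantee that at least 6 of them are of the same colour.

Put each drawn tile into a box by colour. The largest draw with every box below 6 takes min(count, 5) from each colour; colours with fewer than 5 contribute all they have.
Σ min(cᵢ, 5) = 5 + 2 + 5 + 5 + 5 + 5 + 3 + 5 + 5 + 5 = 45.
Draw number 45 + 1 = 46 must push one box to 6.

46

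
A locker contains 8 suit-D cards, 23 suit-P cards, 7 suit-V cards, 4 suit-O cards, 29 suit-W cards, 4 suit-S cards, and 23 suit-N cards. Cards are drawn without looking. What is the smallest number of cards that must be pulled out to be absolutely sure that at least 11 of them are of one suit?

54

Put each drawn card into a box by suit. The largest draw with every box below 11 takes min(count, 10) from each suit; suits with fewer than 10 contribute all they have.
Σ min(cᵢ, 10) = 8 + 10 + 7 + 4 + 10 + 4 + 10 = 53.
Draw number 53 + 1 = 54 must push one box to 11.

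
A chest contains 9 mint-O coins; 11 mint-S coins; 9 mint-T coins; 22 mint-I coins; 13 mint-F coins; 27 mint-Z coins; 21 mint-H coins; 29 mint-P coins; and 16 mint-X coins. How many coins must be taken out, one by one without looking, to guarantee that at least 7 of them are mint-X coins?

148

In the worst case for collecting mint-X coins, every non-mint-X coin comes out first.
There are 9 + 11 + 9 + 22 + 13 + 27 + 21 + 29 = 141 non-mint-X coins altogether.
After those, each further coin must be mint-X, so 141 + 7 = 148 draws guarantee 7 mint-X coins.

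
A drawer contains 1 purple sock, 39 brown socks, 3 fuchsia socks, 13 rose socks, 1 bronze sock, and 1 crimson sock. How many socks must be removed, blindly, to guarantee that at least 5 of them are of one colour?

15

The 6 colours are the holes; the socks drawn are the pigeons.
To avoid 5 of any one colour, the worst case takes at most 4 of each colour, or every sock of a colour that has fewer than 4.
That gives 1 + 4 + 3 + 4 + 1 + 1 = 14 socks with no colour reaching 5.
The next sock forces some colour to 5, so 14 + 1 = 15.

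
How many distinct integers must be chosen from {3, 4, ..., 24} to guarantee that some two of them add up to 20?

Group the elements by complementary pair {x, 20−x}: {3,17}, {4,16}, {5,15}, …, giving 7 two-element pairs, the single value 10 (it cannot pair with itself since the integers are distinct), and 7 integers whose partner 20−x falls outside [3,24].
Treating each of those 15 groups as a pigeonhole, one can pick one integer per group — 15 integers — with no two summing to 20.
The 16th integer lands in an occupied pair, forcing a sum of 20.

16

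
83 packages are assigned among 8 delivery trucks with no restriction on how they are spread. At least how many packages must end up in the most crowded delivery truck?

11

The 8 delivery trucks are the holes and the 83 packages are the pigeons.
If every delivery truck held at most 10 packages, the total would be at most 8 × 10 = 80, which is less than 83.
So some delivery truck holds at least ⌈83/8⌉ = 11 packages.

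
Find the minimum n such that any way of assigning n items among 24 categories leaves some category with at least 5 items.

With 96 items one could put exactly 4 in each of the 24 categories, and no category would reach 5.
By the pigeonhole principle, one more item must land in a category that already has 4, giving it 5.
So 24 × 4 + 1 = 97 items are required.

97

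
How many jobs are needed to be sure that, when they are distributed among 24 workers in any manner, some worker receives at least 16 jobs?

361

With 360 jobs one could put exactly 15 in each of the 24 workers, and no worker would reach 16.
Pigeonhole: one more job must land in a worker that already has 15, giving it 16.
So 24 × 15 + 1 = 361 jobs are required.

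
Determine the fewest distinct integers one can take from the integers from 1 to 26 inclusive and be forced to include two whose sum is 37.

19

Group the elements by complementary pair {x, 37−x}: {11,26}, {12,25}, {13,24}, …, giving 8 two-element pairs and 10 integers whose partner 37−x falls outside [1,26].
By the pigeonhole principle, treating each of those 18 groups as a pigeonhole, one can pick one integer per group — 18 integers — with no two summing to 37.
The 19th integer lands in an occupied pair, forcing a sum of 37.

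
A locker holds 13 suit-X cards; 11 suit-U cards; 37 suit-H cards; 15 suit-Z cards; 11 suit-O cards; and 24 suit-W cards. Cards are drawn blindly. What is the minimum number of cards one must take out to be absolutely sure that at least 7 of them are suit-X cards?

105

In the worst case for collecting suit-X cards, every non-suit-X card comes out first.
There are 11 + 37 + 15 + 11 + 24 = 98 non-suit-X cards altogether.
After those, each further card must be suit-X, so 98 + 7 = 105 draws guarantee 7 suit-X cards.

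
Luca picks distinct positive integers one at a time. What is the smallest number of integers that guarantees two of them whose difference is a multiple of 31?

32

Integers whose pairwise differences are multiples of 31 are exactly those sharing a remainder mod 31. The 31 residue classes mod 31 are the pigeonholes.
With 31 integers one could put 1 in each residue class and have no class reach 2.
The 32nd integer pushes some class to 2, so 31·1 + 1 = 32.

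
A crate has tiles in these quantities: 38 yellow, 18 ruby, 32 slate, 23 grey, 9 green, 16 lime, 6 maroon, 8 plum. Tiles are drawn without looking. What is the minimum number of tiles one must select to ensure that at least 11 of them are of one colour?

74

The 8 colours are the holes; the tiles drawn are the pigeons.
To avoid 11 of any one colour, the worst case takes at most 10 of each colour, or every tile of a colour that has fewer than 10.
That gives 10 + 10 + 10 + 10 + 9 + 10 + 6 + 8 = 73 tiles with no colour reaching 11.
The next tile forces some colour to 11, so 73 + 1 = 74.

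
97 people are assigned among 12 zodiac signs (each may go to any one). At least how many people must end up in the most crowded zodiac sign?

9

By pigeonhole, the 12 zodiac signs are the holes and the 97 people are the pigeons.
If every zodiac sign held at most 8 people, the total would be at most 12 × 8 = 96, which is less than 97.
So some zodiac sign holds at least ⌈97/12⌉ = 9 people.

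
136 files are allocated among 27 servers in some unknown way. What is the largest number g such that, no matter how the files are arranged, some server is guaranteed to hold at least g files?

6

By pigeonhole, the 27 servers are the holes and the 136 files are the pigeons.
If every server held at most 5 files, the total would be at most 27 × 5 = 135, which is less than 136.
So some server holds at least ⌈136/27⌉ = 6 files.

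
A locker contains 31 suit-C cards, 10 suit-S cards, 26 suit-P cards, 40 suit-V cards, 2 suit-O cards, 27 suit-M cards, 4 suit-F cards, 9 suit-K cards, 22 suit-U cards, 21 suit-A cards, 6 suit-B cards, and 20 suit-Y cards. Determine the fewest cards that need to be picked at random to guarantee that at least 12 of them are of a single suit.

109

An adversary could hand out at most 11 cards per suit (5 suits run out sooner): 11 + 10 + 11 + 11 + 2 + 11 + 4 + 9 + 11 + 11 + 6 + 11 = 108 cards and still no suit has 12.
By the pigeonhole principle, one more card lands in a suit already at 11, so 109 draws are enough and 108 are not.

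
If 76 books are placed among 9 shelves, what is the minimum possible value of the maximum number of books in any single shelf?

The 9 shelves are the holes and the 76 books are the pigeons.
If every shelf held at most 8 books, the total would be at most 9 × 8 = 72, which is less than 76.
So some shelf holds at least ⌈76/9⌉ = 9 books.

9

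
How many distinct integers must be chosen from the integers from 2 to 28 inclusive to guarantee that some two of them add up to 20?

20

Two chosen integers sum to 20 exactly when both halves of some pair {x, 20−x} with 2 ≤ x ≤ 20−x ≤ 18 are chosen — 8 such pairs.
The remaining 11 elements (those with no distinct partner in range) can never complete a 20-sum, so the worst case takes all of them and one from each pair: 11 + 8 = 19.
The 20th integer has to be the second member of some pair, so 19 + 1 = 20.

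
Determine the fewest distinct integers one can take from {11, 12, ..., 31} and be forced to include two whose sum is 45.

13

Two chosen integers sum to 45 exactly when both halves of some pair {x, 45−x} with 14 ≤ x ≤ 45−x ≤ 31 are chosen — 9 such pairs.
The remaining 3 elements (those with no distinct partner in range) can never complete a 45-sum, so the worst case takes all of them and one from each pair: 3 + 9 = 12.
Pigeonhole: the 13th integer has to be the second member of some pair, so 12 + 1 = 13.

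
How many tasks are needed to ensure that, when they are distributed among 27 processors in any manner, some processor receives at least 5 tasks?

With 108 tasks one could put exactly 4 in each of the 27 processors, and no processor would reach 5.
One more task must land in a processor that already has 4, giving it 5.
So 27 × 4 + 1 = 109 tasks are required.

109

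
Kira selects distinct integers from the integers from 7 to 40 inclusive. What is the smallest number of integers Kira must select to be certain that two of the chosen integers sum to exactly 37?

23

Two chosen integers sum to 37 exactly when both halves of some pair {x, 37−x} with 7 ≤ x ≤ 37−x ≤ 30 are chosen — 12 such pairs.
The remaining 10 elements (those with no distinct partner in range) can never complete a 37-sum, so the worst case takes all of them and one from each pair: 10 + 12 = 22.
Pigeonhole: the 23rd integer has to be the second member of some pair, so 22 + 1 = 23.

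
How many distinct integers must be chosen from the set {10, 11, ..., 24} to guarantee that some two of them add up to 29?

A set avoiding the sum 29 can contain at most one of each pair {x, 29−x}, plus the 5 elements whose complement lies outside the range.
The integers 15, …, 24 (10 of them) are such a set: any two sum to at least 15+16 = 31 > 29.
Any 11th integer completes one of the 5 pairs, so 11 choices force a sum of 29.

11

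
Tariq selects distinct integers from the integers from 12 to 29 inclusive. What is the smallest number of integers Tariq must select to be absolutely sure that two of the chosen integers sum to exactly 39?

Two chosen integers sum to 39 exactly when both halves of some pair {x, 39−x} with 12 ≤ x ≤ 39−x ≤ 27 are chosen — 8 such pairs.
The remaining 2 elements (those with no distinct partner in range) can never complete a 39-sum, so the worst case takes all of them and one from each pair: 2 + 8 = 10.
Pigeonhole: the 11th integer has to be the second member of some pair, so 10 + 1 = 11.

11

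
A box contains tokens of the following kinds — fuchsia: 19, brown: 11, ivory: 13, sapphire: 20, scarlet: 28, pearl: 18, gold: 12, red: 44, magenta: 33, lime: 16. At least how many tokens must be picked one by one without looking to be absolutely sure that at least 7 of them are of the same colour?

61

By the pigeonhole principle, the 10 colours are the holes; the tokens drawn are the pigeons.
To avoid 7 of any one colour, the worst case takes at most 6 of each colour.
That gives 6 + 6 + 6 + 6 + 6 + 6 + 6 + 6 + 6 + 6 = 60 tokens with no colour reaching 7.
The next token forces some colour to 7, so 60 + 1 = 61.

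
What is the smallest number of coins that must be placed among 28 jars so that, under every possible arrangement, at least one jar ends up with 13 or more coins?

337

With 336 coins one could put exactly 12 in each of the 28 jars, and no jar would reach 13.
One more coin must land in a jar that already has 12, giving it 13.
So 28 × 12 + 1 = 337 coins are required.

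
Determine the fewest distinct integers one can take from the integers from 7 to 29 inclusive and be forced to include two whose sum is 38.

14

A set avoiding the sum 38 can contain at most one of each pair {x, 38−x}, plus the 3 elements whose complement lies outside the range or equal to its own complement.
The integers 7, …, 19 (13 of them) are such a set: any two sum to at least 7+8 = 15 and at most 18+19 = 37 < 38.
Any 14th integer completes one of the 10 pairs, so 14 choices force a sum of 38.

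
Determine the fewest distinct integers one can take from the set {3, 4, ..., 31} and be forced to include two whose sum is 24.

A set avoiding the sum 24 can contain at most one of each pair {x, 24−x}, plus the 11 elements whose complement lies outside the range or equal to its own complement.
The integers 12, …, 31 (20 of them) are such a set: any two sum to at least 12+13 = 25 > 24.
Any 21st integer completes one of the 9 pairs, so 21 choices force a sum of 24.

21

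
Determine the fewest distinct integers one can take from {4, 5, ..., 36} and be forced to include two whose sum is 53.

24

Two chosen integers sum to 53 exactly when both halves of some pair {x, 53−x} with 17 ≤ x ≤ 53−x ≤ 36 are chosen — 10 such pairs.
The remaining 13 elements (those with no distinct partner in range) can never complete a 53-sum, so the worst case takes all of them and one from each pair: 13 + 10 = 23.
By pigeonhole, the 24th integer has to be the second member of some pair, so 23 + 1 = 24.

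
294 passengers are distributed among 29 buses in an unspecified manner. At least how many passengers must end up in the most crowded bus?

The 29 buses are the holes and the 294 passengers are the pigeons.
If every bus held at most 10 passengers, the total would be at most 29 × 10 = 290, which is less than 294.
So some bus holds at least ⌈294/29⌉ = 11 passengers.

11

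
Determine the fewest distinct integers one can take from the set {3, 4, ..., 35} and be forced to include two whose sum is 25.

24

A set avoiding the sum 25 can contain at most one of each pair {x, 25−x}, plus the 13 elements whose complement lies outside the range.
The integers 13, …, 35 (23 of them) are such a set: any two sum to at least 13+14 = 27 > 25.
Pigeonhole: any 24th integer completes one of the 10 pairs, so 24 choices force a sum of 25.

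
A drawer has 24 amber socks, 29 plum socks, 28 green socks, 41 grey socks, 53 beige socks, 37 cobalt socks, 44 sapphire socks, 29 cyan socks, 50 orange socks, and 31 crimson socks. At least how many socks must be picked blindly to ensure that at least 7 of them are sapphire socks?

In the worst case for collecting sapphire socks, every non-sapphire sock comes out first.
There are 24 + 29 + 28 + 41 + 53 + 37 + 29 + 50 + 31 = 322 non-sapphire socks altogether.
After those, each further sock must be sapphire, so 322 + 7 = 329 draws guarantee 7 sapphire socks.

329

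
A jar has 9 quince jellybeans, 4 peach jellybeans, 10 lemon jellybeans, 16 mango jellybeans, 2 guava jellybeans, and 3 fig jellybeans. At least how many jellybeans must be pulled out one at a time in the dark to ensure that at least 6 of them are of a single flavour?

An adversary could hand out at most 5 jellybeans per flavour (peach, guava, fig run out sooner): 5 + 4 + 5 + 5 + 2 + 3 = 24 jellybeans and still no flavour has 6.
By pigeonhole, one more jellybean lands in a flavour already at 5, so 25 draws are enough and 24 are not.

25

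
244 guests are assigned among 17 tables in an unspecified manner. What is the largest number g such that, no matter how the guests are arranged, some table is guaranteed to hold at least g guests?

The 17 tables are the holes and the 244 guests are the pigeons.
If every table held at most 14 guests, the total would be at most 17 × 14 = 238, which is less than 244.
So some table holds at least ⌈244/17⌉ = 15 guests.

15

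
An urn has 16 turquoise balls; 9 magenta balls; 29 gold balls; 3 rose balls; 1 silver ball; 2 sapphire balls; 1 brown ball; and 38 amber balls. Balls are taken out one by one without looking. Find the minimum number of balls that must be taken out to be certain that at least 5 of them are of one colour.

24

The 8 colours are the holes; the balls drawn are the pigeons.
To avoid 5 of any one colour, the worst case takes at most 4 of each colour, or every ball of a colour that has fewer than 4.
That gives 4 + 4 + 4 + 3 + 1 + 2 + 1 + 4 = 23 balls with no colour reaching 5.
The next ball forces some colour to 5, so 23 + 1 = 24.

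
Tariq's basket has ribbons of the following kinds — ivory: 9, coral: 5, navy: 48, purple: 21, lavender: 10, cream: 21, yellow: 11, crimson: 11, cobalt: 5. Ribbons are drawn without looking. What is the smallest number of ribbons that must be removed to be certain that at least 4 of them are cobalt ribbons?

In the worst case for collecting cobalt ribbons, every non-cobalt ribbon comes out first.
There are 9 + 5 + 48 + 21 + 10 + 21 + 11 + 11 = 136 non-cobalt ribbons altogether.
After those, each further ribbon must be cobalt, so 136 + 4 = 140 draws guarantee 4 cobalt ribbons.

140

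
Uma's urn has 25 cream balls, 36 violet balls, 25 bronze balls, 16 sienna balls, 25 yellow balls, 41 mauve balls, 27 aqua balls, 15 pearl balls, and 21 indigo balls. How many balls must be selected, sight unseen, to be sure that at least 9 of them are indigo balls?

In the worst case for collecting indigo balls, every non-indigo ball comes out first.
There are 25 + 36 + 25 + 16 + 25 + 41 + 27 + 15 = 210 non-indigo balls altogether.
After those, each further ball must be indigo, so 210 + 9 = 219 draws guarantee 9 indigo balls.

219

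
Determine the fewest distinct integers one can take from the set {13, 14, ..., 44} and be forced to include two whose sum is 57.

17

A set avoiding the sum 57 can contain at most one of each pair {x, 57−x}.
The integers 29, …, 44 (16 of them) are such a set: any two sum to at least 29+30 = 59 > 57.
Pigeonhole: any 17th integer completes one of the 16 pairs, so 17 choices force a sum of 57.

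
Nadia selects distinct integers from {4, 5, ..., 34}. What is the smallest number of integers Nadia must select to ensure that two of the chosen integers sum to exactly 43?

Two chosen integers sum to 43 exactly when both halves of some pair {x, 43−x} with 9 ≤ x ≤ 43−x ≤ 34 are chosen — 13 such pairs.
The remaining 5 elements (those with no distinct partner in range) can never complete a 43-sum, so the worst case takes all of them and one from each pair: 5 + 13 = 18.
Pigeonhole: the 19th integer has to be the second member of some pair, so 18 + 1 = 19.

19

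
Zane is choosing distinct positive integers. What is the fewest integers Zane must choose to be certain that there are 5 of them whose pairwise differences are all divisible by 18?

Integers whose pairwise differences are multiples of 18 are exactly those sharing a remainder mod 18. The 18 residue classes mod 18 are the pigeonholes.
With 72 integers one could put 4 in each residue class and have no class reach 5.
The 73rd integer pushes some class to 5, so 18·4 + 1 = 73.

73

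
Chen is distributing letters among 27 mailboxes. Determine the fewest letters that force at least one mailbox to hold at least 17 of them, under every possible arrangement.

433

With 432 letters one could put exactly 16 in each of the 27 mailboxes, and no mailbox would reach 17.
One more letter must land in a mailbox that already has 16, giving it 17.
So 27 × 16 + 1 = 433 letters are required.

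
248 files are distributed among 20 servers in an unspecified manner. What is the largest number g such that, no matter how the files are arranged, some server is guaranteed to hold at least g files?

13

Pigeonhole: the 20 servers are the holes and the 248 files are the pigeons.
If every server held at most 12 files, the total would be at most 20 × 12 = 240, which is less than 248.
So some server holds at least ⌈248/20⌉ = 13 files.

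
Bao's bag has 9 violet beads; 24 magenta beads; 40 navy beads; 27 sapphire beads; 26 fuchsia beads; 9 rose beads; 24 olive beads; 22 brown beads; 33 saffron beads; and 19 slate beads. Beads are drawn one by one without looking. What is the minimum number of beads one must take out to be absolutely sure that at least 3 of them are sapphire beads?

209

In the worst case for collecting sapphire beads, every non-sapphire bead comes out first.
There are 9 + 24 + 40 + 26 + 9 + 24 + 22 + 33 + 19 = 206 non-sapphire beads altogether.
After those, each further bead must be sapphire, so 206 + 3 = 209 draws guarantee 3 sapphire beads.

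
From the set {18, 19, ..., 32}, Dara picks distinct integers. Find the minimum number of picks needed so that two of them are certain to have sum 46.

11

Two chosen integers sum to 46 exactly when both halves of some pair {x, 46−x} with 18 ≤ x ≤ 46−x ≤ 28 are chosen — 5 such pairs.
The remaining 5 elements (those with no distinct partner in range) can never complete a 46-sum, so the worst case takes all of them and one from each pair: 5 + 5 = 10.
By the pigeonhole principle, the 11th integer has to be the second member of some pair, so 10 + 1 = 11.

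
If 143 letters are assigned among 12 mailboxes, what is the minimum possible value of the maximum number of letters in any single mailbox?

12

By pigeonhole, the 12 mailboxes are the holes and the 143 letters are the pigeons.
If every mailbox held at most 11 letters, the total would be at most 12 × 11 = 132, which is less than 143.
So some mailbox holds at least ⌈143/12⌉ = 12 letters.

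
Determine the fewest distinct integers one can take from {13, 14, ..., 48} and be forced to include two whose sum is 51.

Group the elements by complementary pair {x, 51−x}: {13,38}, {14,37}, {15,36}, …, giving 13 two-element pairs and 10 integers whose partner 51−x falls outside [13,48].
Treating each of those 23 groups as a pigeonhole, one can pick one integer per group — 23 integers — with no two summing to 51.
The 24th integer lands in an occupied pair, forcing a sum of 51.

24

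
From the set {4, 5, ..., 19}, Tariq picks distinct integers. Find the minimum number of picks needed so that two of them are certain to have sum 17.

A set avoiding the sum 17 can contain at most one of each pair {x, 17−x}, plus the 6 elements whose complement lies outside the range.
The integers 9, …, 19 (11 of them) are such a set: any two sum to at least 9+10 = 19 > 17.
By the pigeonhole principle, any 12th integer completes one of the 5 pairs, so 12 choices force a sum of 17.

12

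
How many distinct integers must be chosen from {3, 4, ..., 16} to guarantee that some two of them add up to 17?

Group the elements by complementary pair {x, 17−x}: {3,14}, {4,13}, {5,12}, …, giving 6 two-element pairs and 2 integers whose partner 17−x falls outside [3,16].
Treating each of those 8 groups as a pigeonhole, one can pick one integer per group — 8 integers — with no two summing to 17.
The 9th integer lands in an occupied pair, forcing a sum of 17.

9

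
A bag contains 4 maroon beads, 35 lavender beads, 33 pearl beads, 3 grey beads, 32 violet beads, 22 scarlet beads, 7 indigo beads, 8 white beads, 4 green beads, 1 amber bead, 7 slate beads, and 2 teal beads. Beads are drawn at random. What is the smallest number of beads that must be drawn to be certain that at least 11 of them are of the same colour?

Pigeonhole: the 12 colours are the holes; the beads drawn are the pigeons.
To avoid 11 of any one colour, the worst case takes at most 10 of each colour, or every bead of a colour that has fewer than 10.
That gives 4 + 10 + 10 + 3 + 10 + 10 + 7 + 8 + 4 + 1 + 7 + 2 = 76 beads with no colour reaching 11.
The next bead forces some colour to 11, so 76 + 1 = 77.

77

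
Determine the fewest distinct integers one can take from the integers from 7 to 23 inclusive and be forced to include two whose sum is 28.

A set avoiding the sum 28 can contain at most one of each pair {x, 28−x}, plus the 3 elements whose complement lies outside the range or equal to its own complement.
The integers 14, …, 23 (10 of them) are such a set: any two sum to at least 14+15 = 29 > 28.
Pigeonhole: any 11th integer completes one of the 7 pairs, so 11 choices force a sum of 28.

11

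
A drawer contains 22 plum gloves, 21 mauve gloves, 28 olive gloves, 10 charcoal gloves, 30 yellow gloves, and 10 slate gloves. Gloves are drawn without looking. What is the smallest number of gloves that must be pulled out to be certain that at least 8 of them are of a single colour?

Put each drawn glove into a box by colour. The largest draw with every box below 8 takes min(count, 7) from each colour.
Σ min(cᵢ, 7) = 7 + 7 + 7 + 7 + 7 + 7 = 42.
Draw number 42 + 1 = 43 must push one box to 8.

43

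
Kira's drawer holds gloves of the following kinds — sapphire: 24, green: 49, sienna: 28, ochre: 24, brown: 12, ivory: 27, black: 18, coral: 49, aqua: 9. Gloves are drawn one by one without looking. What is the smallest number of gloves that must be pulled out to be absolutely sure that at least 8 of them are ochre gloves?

224

In the worst case for collecting ochre gloves, every non-ochre glove comes out first.
There are 24 + 49 + 28 + 12 + 27 + 18 + 49 + 9 = 216 non-ochre gloves altogether.
After those, each further glove must be ochre, so 216 + 8 = 224 draws guarantee 8 ochre gloves.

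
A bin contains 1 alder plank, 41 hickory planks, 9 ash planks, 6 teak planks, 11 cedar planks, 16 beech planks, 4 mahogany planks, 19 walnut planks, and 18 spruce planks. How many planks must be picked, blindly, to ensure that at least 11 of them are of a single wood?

71

Put each drawn plank into a box by wood. The largest draw with every box below 11 takes min(count, 10) from each wood; woods with fewer than 10 contribute all they have.
Σ min(cᵢ, 10) = 1 + 10 + 9 + 6 + 10 + 10 + 4 + 10 + 10 = 70.
Draw number 70 + 1 = 71 must push one box to 11.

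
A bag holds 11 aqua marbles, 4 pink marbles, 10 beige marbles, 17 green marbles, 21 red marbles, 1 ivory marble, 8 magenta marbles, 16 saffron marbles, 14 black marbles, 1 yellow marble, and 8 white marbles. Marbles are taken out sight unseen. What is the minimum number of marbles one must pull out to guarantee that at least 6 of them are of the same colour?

47

An adversary could hand out at most 5 marbles per colour (pink, ivory, yellow run out sooner): 5 + 4 + 5 + 5 + 5 + 1 + 5 + 5 + 5 + 1 + 5 = 46 marbles and still no colour has 6.
One more marble lands in a colour already at 5, so 47 draws are enough and 46 are not.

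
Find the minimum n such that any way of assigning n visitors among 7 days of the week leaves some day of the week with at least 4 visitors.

With 21 visitors one could put exactly 3 in each of the 7 days of the week, and no day of the week would reach 4.
One more visitor must land in a day of the week that already has 3, giving it 4.
So 7 × 3 + 1 = 22 visitors are required.

22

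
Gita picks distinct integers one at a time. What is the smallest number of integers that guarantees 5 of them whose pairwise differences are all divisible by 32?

Integers whose pairwise differences are multiples of 32 are exactly those sharing a remainder mod 32. The 32 residue classes mod 32 are the pigeonholes.
With 128 integers one could put 4 in each residue class and have no class reach 5.
The 129th integer pushes some class to 5, so 32·4 + 1 = 129.

129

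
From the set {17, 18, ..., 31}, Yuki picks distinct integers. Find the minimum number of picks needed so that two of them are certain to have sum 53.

Two chosen integers sum to 53 exactly when both halves of some pair {x, 53−x} with 22 ≤ x ≤ 53−x ≤ 31 are chosen — 5 such pairs.
The remaining 5 elements (those with no distinct partner in range) can never complete a 53-sum, so the worst case takes all of them and one from each pair: 5 + 5 = 10.
By the pigeonhole principle, the 11th integer has to be the second member of some pair, so 10 + 1 = 11.

11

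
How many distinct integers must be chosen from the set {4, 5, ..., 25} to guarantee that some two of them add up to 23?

15

Group the elements by complementary pair {x, 23−x}: {4,19}, {5,18}, {6,17}, …, giving 8 two-element pairs and 6 integers whose partner 23−x falls outside [4,25].
Pigeonhole: treating each of those 14 groups as a pigeonhole, one can pick one integer per group — 14 integers — with no two summing to 23.
The 15th integer lands in an occupied pair, forcing a sum of 23.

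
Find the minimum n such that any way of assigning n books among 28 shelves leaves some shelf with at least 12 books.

309

With 308 books one could put exactly 11 in each of the 28 shelves, and no shelf would reach 12.
One more book must land in a shelf that already has 11, giving it 12.
So 28 × 11 + 1 = 309 books are required.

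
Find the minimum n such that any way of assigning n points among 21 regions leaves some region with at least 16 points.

316

With 315 points one could put exactly 15 in each of the 21 regions, and no region would reach 16.
One more point must land in a region that already has 15, giving it 16.
So 21 × 15 + 1 = 316 points are required.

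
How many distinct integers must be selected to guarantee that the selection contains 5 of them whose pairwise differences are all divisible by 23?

93

Integers whose pairwise differences are multiples of 23 are exactly those sharing a remainder mod 23. By pigeonhole, the 23 residue classes mod 23 are the pigeonholes.
With 92 integers one could put 4 in each residue class and have no class reach 5.
The 93rd integer pushes some class to 5, so 23·4 + 1 = 93.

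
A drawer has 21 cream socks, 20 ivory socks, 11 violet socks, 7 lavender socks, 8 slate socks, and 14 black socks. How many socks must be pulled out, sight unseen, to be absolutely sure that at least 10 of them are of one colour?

52

An adversary could hand out at most 9 socks per colour (lavender, slate run out sooner): 9 + 9 + 9 + 7 + 8 + 9 = 51 socks and still no colour has 10.
By the pigeonhole principle, one more sock lands in a colour already at 9, so 52 draws are enough and 51 are not.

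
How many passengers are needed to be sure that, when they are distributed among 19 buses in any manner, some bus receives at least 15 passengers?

267

With 266 passengers one could put exactly 14 in each of the 19 buses, and no bus would reach 15.
By pigeonhole, one more passenger must land in a bus that already has 14, giving it 15.
So 19 × 14 + 1 = 267 passengers are required.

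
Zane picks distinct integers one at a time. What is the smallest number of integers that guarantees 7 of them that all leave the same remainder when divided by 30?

The 30 residue classes mod 30 are the pigeonholes.
With 180 integers one could put 6 in each residue class and have no class reach 7.
The 181st integer pushes some class to 7, so 30·6 + 1 = 181.

181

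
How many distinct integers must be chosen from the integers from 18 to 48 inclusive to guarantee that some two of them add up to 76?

22

Group the elements by complementary pair {x, 76−x}: {28,48}, {29,47}, {30,46}, …, giving 10 two-element pairs, the single value 38 (it cannot pair with itself since the integers are distinct), and 10 integers whose partner 76−x falls outside [18,48].
Treating each of those 21 groups as a pigeonhole, one can pick one integer per group — 21 integers — with no two summing to 76.
The 22nd integer lands in an occupied pair, forcing a sum of 76.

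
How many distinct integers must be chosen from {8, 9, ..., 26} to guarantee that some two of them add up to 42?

Group the elements by complementary pair {x, 42−x}: {16,26}, {17,25}, {18,24}, …, giving 5 two-element pairs, the single value 21 (it cannot pair with itself since the integers are distinct), and 8 integers whose partner 42−x falls outside [8,26].
By pigeonhole, treating each of those 14 groups as a pigeonhole, one can pick one integer per group — 14 integers — with no two summing to 42.
The 15th integer lands in an occupied pair, forcing a sum of 42.

15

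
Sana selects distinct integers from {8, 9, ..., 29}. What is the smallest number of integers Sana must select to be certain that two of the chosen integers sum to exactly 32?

Two chosen integers sum to 32 exactly when both halves of some pair {x, 32−x} with 8 ≤ x ≤ 32−x ≤ 24 are chosen — 8 such pairs.
The remaining 6 elements (those with no distinct partner in range) can never complete a 32-sum, so the worst case takes all of them and one from each pair: 6 + 8 = 14.
The 15th integer has to be the second member of some pair, so 14 + 1 = 15.

15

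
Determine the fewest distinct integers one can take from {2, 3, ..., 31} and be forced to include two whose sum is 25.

A set avoiding the sum 25 can contain at most one of each pair {x, 25−x}, plus the 8 elements whose complement lies outside the range.
The integers 13, …, 31 (19 of them) are such a set: any two sum to at least 13+14 = 27 > 25.
Any 20th integer completes one of the 11 pairs, so 20 choices force a sum of 25.

20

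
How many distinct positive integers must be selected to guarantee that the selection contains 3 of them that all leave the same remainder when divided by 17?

Pigeonhole: the 17 residue classes mod 17 are the pigeonholes.
With 34 integers one could put 2 in each residue class and have no class reach 3.
The 35th integer pushes some class to 3, so 17·2 + 1 = 35.

35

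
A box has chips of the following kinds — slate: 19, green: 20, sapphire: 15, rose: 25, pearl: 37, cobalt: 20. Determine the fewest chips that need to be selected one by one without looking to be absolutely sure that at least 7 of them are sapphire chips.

128

In the worst case for collecting sapphire chips, every non-sapphire chip comes out first.
There are 19 + 20 + 25 + 37 + 20 = 121 non-sapphire chips altogether.
After those, each further chip must be sapphire, so 121 + 7 = 128 draws guarantee 7 sapphire chips.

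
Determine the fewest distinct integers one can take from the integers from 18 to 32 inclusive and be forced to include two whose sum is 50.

A set avoiding the sum 50 can contain at most one of each pair {x, 50−x}, plus the 1 element equal to its own complement.
The integers 25, …, 32 (8 of them) are such a set: any two sum to at least 25+26 = 51 > 50.
Any 9th integer completes one of the 7 pairs, so 9 choices force a sum of 50.

9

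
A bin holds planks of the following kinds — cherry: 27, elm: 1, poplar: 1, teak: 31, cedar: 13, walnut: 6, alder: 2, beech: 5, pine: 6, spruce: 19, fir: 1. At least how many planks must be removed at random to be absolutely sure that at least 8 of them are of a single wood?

Pigeonhole: the 11 woods are the holes; the planks drawn are the pigeons.
To avoid 8 of any one wood, the worst case takes at most 7 of each wood, or every plank of a wood that has fewer than 7.
That gives 7 + 1 + 1 + 7 + 7 + 6 + 2 + 5 + 6 + 7 + 1 = 50 planks with no wood reaching 8.
The next plank forces some wood to 8, so 50 + 1 = 51.

51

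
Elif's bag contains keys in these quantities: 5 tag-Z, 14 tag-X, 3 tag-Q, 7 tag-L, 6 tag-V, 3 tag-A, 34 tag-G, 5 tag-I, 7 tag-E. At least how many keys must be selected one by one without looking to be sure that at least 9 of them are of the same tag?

53

Put each drawn key into a box by tag. The largest draw with every box below 9 takes min(count, 8) from each tag; tags with fewer than 8 contribute all they have.
Σ min(cᵢ, 8) = 5 + 8 + 3 + 7 + 6 + 3 + 8 + 5 + 7 = 52.
Draw number 52 + 1 = 53 must push one box to 9.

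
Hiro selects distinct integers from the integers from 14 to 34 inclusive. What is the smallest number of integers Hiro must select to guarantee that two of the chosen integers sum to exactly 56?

Two chosen integers sum to 56 exactly when both halves of some pair {x, 56−x} with 22 ≤ x ≤ 56−x ≤ 34 are chosen — 6 such pairs.
The remaining 9 elements (those with no distinct partner in range) can never complete a 56-sum, so the worst case takes all of them and one from each pair: 9 + 6 = 15.
By pigeonhole, the 16th integer has to be the second member of some pair, so 15 + 1 = 16.

16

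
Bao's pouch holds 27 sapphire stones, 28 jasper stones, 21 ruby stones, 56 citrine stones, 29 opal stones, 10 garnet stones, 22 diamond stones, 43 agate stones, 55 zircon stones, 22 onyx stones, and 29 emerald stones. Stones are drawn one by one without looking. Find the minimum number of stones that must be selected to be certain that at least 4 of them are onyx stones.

In the worst case for collecting onyx stones, every non-onyx stone comes out first.
There are 27 + 28 + 21 + 56 + 29 + 10 + 22 + 43 + 55 + 29 = 320 non-onyx stones altogether.
After those, each further stone must be onyx, so 320 + 4 = 324 draws guarantee 4 onyx stones.

324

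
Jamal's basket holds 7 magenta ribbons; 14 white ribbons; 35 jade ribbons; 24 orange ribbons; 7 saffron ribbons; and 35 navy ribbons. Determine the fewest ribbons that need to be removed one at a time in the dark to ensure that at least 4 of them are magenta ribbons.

In the worst case for collecting magenta ribbons, every non-magenta ribbon comes out first.
There are 14 + 35 + 24 + 7 + 35 = 115 non-magenta ribbons altogether.
After those, each further ribbon must be magenta, so 115 + 4 = 119 draws guarantee 4 magenta ribbons.

119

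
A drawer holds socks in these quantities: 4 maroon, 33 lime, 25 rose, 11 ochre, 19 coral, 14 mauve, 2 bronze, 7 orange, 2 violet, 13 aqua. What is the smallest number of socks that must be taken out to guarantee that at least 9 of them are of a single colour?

The 10 colours are the holes; the socks drawn are the pigeons.
To avoid 9 of any one colour, the worst case takes at most 8 of each colour, or every sock of a colour that has fewer than 8.
That gives 4 + 8 + 8 + 8 + 8 + 8 + 2 + 7 + 2 + 8 = 63 socks with no colour reaching 9.
The next sock forces some colour to 9, so 63 + 1 = 64.

64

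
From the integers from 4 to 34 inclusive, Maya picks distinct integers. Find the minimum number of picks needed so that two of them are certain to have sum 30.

A set avoiding the sum 30 can contain at most one of each pair {x, 30−x}, plus the 9 elements whose complement lies outside the range or equal to its own complement.
The integers 15, …, 34 (20 of them) are such a set: any two sum to at least 15+16 = 31 > 30.
By pigeonhole, any 21st integer completes one of the 11 pairs, so 21 choices force a sum of 30.

21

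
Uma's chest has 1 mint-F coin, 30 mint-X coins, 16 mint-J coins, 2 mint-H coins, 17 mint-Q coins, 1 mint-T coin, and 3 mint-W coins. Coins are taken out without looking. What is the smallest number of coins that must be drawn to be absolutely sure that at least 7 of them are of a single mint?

By pigeonhole, the 7 mints are the holes; the coins drawn are the pigeons.
To avoid 7 of any one mint, the worst case takes at most 6 of each mint, or every coin of a mint that has fewer than 6.
That gives 1 + 6 + 6 + 2 + 6 + 1 + 3 = 25 coins with no mint reaching 7.
The next coin forces some mint to 7, so 25 + 1 = 26.

26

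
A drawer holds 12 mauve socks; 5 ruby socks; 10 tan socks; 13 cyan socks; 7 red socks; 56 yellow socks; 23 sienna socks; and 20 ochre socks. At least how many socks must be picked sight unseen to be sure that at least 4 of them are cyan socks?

137

In the worst case for collecting cyan socks, every non-cyan sock comes out first.
There are 12 + 5 + 10 + 7 + 56 + 23 + 20 = 133 non-cyan socks altogether.
After those, each further sock must be cyan, so 133 + 4 = 137 draws guarantee 4 cyan socks.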